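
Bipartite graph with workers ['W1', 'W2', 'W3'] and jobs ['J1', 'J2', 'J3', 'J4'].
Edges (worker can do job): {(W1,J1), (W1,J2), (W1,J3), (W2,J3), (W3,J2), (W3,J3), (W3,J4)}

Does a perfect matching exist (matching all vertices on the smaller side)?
Yes, perfect matching exists (size 3)

Perfect matching: {(W1,J2), (W2,J3), (W3,J4)}
All 3 vertices on the smaller side are matched.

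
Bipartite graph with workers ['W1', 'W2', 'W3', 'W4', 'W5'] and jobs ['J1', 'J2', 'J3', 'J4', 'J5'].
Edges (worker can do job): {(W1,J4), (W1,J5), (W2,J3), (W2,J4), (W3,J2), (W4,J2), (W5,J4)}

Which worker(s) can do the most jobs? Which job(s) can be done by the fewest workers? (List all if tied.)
Most versatile: W1, W2 (2 jobs); Least covered: J1 (0 workers)

Worker degrees (jobs they can do): W1:2, W2:2, W3:1, W4:1, W5:1
Job degrees (workers who can do it): J1:0, J2:2, J3:1, J4:3, J5:1

Maximum worker degree is 2, achieved by: W1, W2
Minimum job degree is 0, achieved by: J1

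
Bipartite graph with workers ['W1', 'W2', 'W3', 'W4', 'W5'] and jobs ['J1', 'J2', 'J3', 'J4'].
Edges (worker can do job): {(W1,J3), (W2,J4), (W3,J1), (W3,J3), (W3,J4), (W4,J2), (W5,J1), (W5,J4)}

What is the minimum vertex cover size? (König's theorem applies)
Minimum vertex cover size = 4

By König's theorem: in bipartite graphs,
min vertex cover = max matching = 4

Maximum matching has size 4, so minimum vertex cover also has size 4.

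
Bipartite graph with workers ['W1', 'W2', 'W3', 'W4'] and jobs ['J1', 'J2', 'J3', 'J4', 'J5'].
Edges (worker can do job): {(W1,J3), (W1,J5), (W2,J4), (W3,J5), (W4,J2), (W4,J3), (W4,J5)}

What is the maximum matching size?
Maximum matching size = 4

Maximum matching: {(W1,J3), (W2,J4), (W3,J5), (W4,J2)}
Size: 4

This assigns 4 workers to 4 distinct jobs.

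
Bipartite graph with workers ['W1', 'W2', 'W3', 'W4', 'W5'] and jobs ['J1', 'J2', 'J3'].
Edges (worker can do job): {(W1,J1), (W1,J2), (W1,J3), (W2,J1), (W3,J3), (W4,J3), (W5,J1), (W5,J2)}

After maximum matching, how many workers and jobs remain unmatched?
Unmatched: 2 workers, 0 jobs

Maximum matching size: 3
Workers: 5 total, 3 matched, 2 unmatched
Jobs: 3 total, 3 matched, 0 unmatched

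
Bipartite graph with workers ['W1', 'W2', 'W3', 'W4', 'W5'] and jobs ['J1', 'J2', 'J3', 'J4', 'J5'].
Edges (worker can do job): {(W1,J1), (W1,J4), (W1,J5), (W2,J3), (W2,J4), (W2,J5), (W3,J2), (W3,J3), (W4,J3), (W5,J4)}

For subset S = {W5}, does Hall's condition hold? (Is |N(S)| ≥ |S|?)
Yes: |N(S)| = 1, |S| = 1

Subset S = {W5}
Neighbors N(S) = {J4}

|N(S)| = 1, |S| = 1
Hall's condition: |N(S)| ≥ |S| is satisfied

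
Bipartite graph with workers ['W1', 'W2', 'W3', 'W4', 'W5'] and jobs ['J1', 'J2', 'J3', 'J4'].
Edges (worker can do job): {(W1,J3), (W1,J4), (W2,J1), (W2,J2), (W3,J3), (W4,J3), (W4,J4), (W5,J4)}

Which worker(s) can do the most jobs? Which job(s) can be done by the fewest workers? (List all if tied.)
Most versatile: W1, W2, W4 (2 jobs); Least covered: J1, J2 (1 workers)

Worker degrees (jobs they can do): W1:2, W2:2, W3:1, W4:2, W5:1
Job degrees (workers who can do it): J1:1, J2:1, J3:3, J4:3

Maximum worker degree is 2, achieved by: W1, W2, W4
Minimum job degree is 1, achieved by: J1, J2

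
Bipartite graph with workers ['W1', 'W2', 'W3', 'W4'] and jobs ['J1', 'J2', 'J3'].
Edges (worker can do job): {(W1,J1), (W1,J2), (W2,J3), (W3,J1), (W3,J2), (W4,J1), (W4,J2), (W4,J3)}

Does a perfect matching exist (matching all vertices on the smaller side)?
Yes, perfect matching exists (size 3)

Perfect matching: {(W2,J3), (W3,J1), (W4,J2)}
All 3 vertices on the smaller side are matched.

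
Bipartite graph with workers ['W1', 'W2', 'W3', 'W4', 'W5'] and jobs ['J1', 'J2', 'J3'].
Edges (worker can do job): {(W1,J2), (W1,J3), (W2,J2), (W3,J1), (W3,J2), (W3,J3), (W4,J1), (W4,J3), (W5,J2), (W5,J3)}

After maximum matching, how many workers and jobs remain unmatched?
Unmatched: 2 workers, 0 jobs

Maximum matching size: 3
Workers: 5 total, 3 matched, 2 unmatched
Jobs: 3 total, 3 matched, 0 unmatched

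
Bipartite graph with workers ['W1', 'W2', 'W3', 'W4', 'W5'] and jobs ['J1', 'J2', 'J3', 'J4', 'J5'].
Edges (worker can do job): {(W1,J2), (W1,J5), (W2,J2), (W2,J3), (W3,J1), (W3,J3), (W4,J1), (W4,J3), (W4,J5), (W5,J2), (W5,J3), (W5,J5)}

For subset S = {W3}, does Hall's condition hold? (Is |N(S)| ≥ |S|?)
Yes: |N(S)| = 2, |S| = 1

Subset S = {W3}
Neighbors N(S) = {J1, J3}

|N(S)| = 2, |S| = 1
Hall's condition: |N(S)| ≥ |S| is satisfied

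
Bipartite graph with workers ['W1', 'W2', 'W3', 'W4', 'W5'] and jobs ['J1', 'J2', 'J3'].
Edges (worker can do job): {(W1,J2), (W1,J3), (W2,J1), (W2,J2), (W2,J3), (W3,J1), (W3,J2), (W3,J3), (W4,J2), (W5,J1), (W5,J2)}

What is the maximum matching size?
Maximum matching size = 3

Maximum matching: {(W1,J3), (W3,J2), (W5,J1)}
Size: 3

This assigns 3 workers to 3 distinct jobs.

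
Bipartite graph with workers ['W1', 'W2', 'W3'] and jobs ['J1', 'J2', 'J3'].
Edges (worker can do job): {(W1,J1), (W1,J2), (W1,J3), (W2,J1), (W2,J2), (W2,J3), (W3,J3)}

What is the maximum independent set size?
Maximum independent set = 3

By König's theorem:
- Min vertex cover = Max matching = 3
- Max independent set = Total vertices - Min vertex cover
- Max independent set = 6 - 3 = 3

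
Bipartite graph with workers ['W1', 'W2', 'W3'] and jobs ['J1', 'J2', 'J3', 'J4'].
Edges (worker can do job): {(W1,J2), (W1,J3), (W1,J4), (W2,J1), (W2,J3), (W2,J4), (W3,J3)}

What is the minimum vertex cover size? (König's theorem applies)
Minimum vertex cover size = 3

By König's theorem: in bipartite graphs,
min vertex cover = max matching = 3

Maximum matching has size 3, so minimum vertex cover also has size 3.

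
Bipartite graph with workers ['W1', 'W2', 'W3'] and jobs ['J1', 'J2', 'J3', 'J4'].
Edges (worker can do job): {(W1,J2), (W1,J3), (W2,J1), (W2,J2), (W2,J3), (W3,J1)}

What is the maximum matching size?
Maximum matching size = 3

Maximum matching: {(W1,J3), (W2,J2), (W3,J1)}
Size: 3

This assigns 3 workers to 3 distinct jobs.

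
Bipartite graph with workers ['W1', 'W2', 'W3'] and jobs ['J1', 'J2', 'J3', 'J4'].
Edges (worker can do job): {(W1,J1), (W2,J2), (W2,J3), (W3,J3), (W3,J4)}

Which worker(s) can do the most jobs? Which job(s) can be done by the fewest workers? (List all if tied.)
Most versatile: W2, W3 (2 jobs); Least covered: J1, J2, J4 (1 workers)

Worker degrees (jobs they can do): W1:1, W2:2, W3:2
Job degrees (workers who can do it): J1:1, J2:1, J3:2, J4:1

Maximum worker degree is 2, achieved by: W2, W3
Minimum job degree is 1, achieved by: J1, J2, J4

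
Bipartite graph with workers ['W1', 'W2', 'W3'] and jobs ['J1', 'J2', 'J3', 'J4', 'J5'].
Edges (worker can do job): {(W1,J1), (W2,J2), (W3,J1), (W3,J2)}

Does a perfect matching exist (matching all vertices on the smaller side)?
No, maximum matching has size 2 < 3

Maximum matching has size 2, need 3 for perfect matching.
Unmatched workers: ['W2']
Unmatched jobs: ['J3', 'J5', 'J4']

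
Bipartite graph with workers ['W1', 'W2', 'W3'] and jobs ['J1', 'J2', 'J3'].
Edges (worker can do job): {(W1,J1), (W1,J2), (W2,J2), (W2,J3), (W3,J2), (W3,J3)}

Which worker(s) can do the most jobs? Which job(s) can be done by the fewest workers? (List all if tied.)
Most versatile: W1, W2, W3 (2 jobs); Least covered: J1 (1 workers)

Worker degrees (jobs they can do): W1:2, W2:2, W3:2
Job degrees (workers who can do it): J1:1, J2:3, J3:2

Maximum worker degree is 2, achieved by: W1, W2, W3
Minimum job degree is 1, achieved by: J1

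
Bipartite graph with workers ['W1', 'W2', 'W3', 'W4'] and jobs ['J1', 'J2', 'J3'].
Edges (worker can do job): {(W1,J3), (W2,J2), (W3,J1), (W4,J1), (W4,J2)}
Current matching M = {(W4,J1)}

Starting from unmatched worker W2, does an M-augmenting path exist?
Yes: W2 → J2

An M-augmenting path alternates non-matching / matching edges, starting and ending at unmatched vertices.
Path: W2 → J2
(J2 is unmatched in M, so the path is augmenting.)
Flipping edges along this path would increase |M| from 1 to 2.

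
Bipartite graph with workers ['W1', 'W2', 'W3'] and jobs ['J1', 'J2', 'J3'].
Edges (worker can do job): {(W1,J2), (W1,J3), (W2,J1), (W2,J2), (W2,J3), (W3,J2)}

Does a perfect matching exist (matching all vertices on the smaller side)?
Yes, perfect matching exists (size 3)

Perfect matching: {(W1,J3), (W2,J1), (W3,J2)}
All 3 vertices on the smaller side are matched.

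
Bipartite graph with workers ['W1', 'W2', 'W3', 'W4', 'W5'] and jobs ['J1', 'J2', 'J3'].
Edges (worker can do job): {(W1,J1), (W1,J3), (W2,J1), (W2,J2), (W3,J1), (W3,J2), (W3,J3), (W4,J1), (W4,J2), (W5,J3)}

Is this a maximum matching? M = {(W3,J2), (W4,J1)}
No, size 2 is not maximum

Proposed matching has size 2.
Maximum matching size for this graph: 3.

This is NOT maximum - can be improved to size 3.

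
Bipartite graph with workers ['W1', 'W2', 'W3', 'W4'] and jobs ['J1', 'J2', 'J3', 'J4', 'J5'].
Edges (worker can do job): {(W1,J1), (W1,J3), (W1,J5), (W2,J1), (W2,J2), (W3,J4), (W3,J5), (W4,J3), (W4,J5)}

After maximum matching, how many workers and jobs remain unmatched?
Unmatched: 0 workers, 1 jobs

Maximum matching size: 4
Workers: 4 total, 4 matched, 0 unmatched
Jobs: 5 total, 4 matched, 1 unmatched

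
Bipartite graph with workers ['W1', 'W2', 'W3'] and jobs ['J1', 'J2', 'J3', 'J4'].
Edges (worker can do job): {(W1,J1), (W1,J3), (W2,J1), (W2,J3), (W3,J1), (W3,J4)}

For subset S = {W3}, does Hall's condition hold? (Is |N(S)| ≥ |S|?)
Yes: |N(S)| = 2, |S| = 1

Subset S = {W3}
Neighbors N(S) = {J1, J4}

|N(S)| = 2, |S| = 1
Hall's condition: |N(S)| ≥ |S| is satisfied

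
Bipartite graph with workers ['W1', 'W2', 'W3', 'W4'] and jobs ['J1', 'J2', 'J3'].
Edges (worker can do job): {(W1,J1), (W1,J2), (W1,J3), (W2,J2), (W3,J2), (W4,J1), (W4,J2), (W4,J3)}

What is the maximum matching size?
Maximum matching size = 3

Maximum matching: {(W1,J3), (W3,J2), (W4,J1)}
Size: 3

This assigns 3 workers to 3 distinct jobs.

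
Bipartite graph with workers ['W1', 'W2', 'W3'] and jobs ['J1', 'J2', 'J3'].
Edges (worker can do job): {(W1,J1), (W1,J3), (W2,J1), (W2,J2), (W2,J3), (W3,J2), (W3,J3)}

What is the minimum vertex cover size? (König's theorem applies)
Minimum vertex cover size = 3

By König's theorem: in bipartite graphs,
min vertex cover = max matching = 3

Maximum matching has size 3, so minimum vertex cover also has size 3.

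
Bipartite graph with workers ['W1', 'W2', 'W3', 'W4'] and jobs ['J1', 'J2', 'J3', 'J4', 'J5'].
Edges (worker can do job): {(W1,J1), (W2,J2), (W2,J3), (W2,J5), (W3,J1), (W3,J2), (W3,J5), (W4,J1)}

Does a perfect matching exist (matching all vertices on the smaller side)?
No, maximum matching has size 3 < 4

Maximum matching has size 3, need 4 for perfect matching.
Unmatched workers: ['W1']
Unmatched jobs: ['J5', 'J4']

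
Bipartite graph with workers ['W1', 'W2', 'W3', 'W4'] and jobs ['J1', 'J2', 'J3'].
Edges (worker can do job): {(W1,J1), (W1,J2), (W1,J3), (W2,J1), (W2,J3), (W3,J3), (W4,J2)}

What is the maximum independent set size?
Maximum independent set = 4

By König's theorem:
- Min vertex cover = Max matching = 3
- Max independent set = Total vertices - Min vertex cover
- Max independent set = 7 - 3 = 4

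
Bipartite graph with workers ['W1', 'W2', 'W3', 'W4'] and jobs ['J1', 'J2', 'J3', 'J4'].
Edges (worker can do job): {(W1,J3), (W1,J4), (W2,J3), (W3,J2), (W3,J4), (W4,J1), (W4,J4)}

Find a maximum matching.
Matching: {(W1,J4), (W2,J3), (W3,J2), (W4,J1)}

Maximum matching (size 4):
  W1 → J4
  W2 → J3
  W3 → J2
  W4 → J1

Each worker is assigned to at most one job, and each job to at most one worker.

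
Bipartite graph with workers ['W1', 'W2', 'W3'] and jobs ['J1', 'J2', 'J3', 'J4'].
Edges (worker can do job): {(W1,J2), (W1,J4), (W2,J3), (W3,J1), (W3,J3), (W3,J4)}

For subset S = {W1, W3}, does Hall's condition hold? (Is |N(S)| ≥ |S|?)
Yes: |N(S)| = 4, |S| = 2

Subset S = {W1, W3}
Neighbors N(S) = {J1, J2, J3, J4}

|N(S)| = 4, |S| = 2
Hall's condition: |N(S)| ≥ |S| is satisfied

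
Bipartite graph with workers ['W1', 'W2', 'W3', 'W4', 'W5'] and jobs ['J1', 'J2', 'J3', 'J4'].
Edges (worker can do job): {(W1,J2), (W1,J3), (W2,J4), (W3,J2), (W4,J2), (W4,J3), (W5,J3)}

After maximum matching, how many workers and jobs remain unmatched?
Unmatched: 2 workers, 1 jobs

Maximum matching size: 3
Workers: 5 total, 3 matched, 2 unmatched
Jobs: 4 total, 3 matched, 1 unmatched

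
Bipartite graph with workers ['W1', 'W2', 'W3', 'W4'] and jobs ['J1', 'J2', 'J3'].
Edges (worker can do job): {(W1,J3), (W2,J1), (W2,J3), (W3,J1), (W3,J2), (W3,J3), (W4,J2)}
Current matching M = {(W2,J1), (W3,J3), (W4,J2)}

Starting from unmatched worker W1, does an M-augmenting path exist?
No augmenting path from W1

Alternating search from W1 reaches jobs: {J1, J2, J3}.
Every reachable job is already matched in M, and following those matched edges back to workers exposes no further unvisited jobs.
No M-augmenting path from W1 exists.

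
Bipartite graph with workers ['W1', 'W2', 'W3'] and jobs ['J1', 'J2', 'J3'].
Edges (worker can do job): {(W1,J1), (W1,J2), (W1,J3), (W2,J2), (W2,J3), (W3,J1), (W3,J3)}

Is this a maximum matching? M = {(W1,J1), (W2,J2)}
No, size 2 is not maximum

Proposed matching has size 2.
Maximum matching size for this graph: 3.

This is NOT maximum - can be improved to size 3.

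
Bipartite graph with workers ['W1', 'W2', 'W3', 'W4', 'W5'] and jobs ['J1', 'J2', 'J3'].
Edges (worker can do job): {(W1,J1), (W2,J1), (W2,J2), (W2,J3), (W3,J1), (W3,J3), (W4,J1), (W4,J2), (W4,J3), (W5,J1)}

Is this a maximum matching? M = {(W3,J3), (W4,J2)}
No, size 2 is not maximum

Proposed matching has size 2.
Maximum matching size for this graph: 3.

This is NOT maximum - can be improved to size 3.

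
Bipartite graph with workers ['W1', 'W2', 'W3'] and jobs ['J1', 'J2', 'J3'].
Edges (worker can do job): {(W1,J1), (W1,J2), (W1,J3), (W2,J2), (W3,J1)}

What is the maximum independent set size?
Maximum independent set = 3

By König's theorem:
- Min vertex cover = Max matching = 3
- Max independent set = Total vertices - Min vertex cover
- Max independent set = 6 - 3 = 3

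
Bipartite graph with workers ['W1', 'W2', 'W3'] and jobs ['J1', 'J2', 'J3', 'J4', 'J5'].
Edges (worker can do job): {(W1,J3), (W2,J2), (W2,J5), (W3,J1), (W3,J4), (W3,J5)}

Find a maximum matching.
Matching: {(W1,J3), (W2,J2), (W3,J1)}

Maximum matching (size 3):
  W1 → J3
  W2 → J2
  W3 → J1

Each worker is assigned to at most one job, and each job to at most one worker.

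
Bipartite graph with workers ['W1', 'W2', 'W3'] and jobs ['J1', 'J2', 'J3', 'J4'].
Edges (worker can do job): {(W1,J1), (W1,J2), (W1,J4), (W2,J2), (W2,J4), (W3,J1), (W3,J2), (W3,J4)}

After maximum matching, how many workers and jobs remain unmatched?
Unmatched: 0 workers, 1 jobs

Maximum matching size: 3
Workers: 3 total, 3 matched, 0 unmatched
Jobs: 4 total, 3 matched, 1 unmatched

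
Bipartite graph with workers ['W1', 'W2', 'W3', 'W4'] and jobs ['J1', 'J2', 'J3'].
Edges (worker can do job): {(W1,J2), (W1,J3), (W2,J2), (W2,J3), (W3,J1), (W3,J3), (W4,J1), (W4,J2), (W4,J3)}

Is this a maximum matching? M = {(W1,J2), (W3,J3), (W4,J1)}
Yes, size 3 is maximum

Proposed matching has size 3.
Maximum matching size for this graph: 3.

This is a maximum matching.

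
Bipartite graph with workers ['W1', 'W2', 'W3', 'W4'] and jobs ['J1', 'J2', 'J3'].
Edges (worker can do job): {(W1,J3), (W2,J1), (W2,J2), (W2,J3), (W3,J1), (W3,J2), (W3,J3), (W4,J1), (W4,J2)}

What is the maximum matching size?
Maximum matching size = 3

Maximum matching: {(W1,J3), (W3,J1), (W4,J2)}
Size: 3

This assigns 3 workers to 3 distinct jobs.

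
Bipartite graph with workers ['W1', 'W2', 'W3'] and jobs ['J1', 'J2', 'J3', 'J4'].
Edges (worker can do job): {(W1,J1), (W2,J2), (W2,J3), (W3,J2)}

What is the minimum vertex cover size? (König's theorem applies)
Minimum vertex cover size = 3

By König's theorem: in bipartite graphs,
min vertex cover = max matching = 3

Maximum matching has size 3, so minimum vertex cover also has size 3.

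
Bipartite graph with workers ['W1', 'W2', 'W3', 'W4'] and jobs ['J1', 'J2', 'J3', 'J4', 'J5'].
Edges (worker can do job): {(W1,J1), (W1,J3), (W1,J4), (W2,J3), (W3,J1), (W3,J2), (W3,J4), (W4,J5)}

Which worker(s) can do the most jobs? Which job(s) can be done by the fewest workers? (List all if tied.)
Most versatile: W1, W3 (3 jobs); Least covered: J2, J5 (1 workers)

Worker degrees (jobs they can do): W1:3, W2:1, W3:3, W4:1
Job degrees (workers who can do it): J1:2, J2:1, J3:2, J4:2, J5:1

Maximum worker degree is 3, achieved by: W1, W3
Minimum job degree is 1, achieved by: J2, J5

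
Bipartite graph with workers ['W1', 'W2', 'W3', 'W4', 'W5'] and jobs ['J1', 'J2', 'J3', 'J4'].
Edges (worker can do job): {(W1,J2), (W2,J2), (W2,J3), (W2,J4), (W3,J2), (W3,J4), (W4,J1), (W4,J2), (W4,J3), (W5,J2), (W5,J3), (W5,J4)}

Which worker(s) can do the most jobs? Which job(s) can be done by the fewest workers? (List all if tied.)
Most versatile: W2, W4, W5 (3 jobs); Least covered: J1 (1 workers)

Worker degrees (jobs they can do): W1:1, W2:3, W3:2, W4:3, W5:3
Job degrees (workers who can do it): J1:1, J2:5, J3:3, J4:3

Maximum worker degree is 3, achieved by: W2, W4, W5
Minimum job degree is 1, achieved by: J1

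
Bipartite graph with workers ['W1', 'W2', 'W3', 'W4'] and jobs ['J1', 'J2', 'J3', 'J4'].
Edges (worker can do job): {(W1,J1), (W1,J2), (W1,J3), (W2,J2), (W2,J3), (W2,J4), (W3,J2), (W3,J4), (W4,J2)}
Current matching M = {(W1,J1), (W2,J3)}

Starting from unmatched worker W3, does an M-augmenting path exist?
Yes: W3 → J2

An M-augmenting path alternates non-matching / matching edges, starting and ending at unmatched vertices.
Path: W3 → J2
(J2 is unmatched in M, so the path is augmenting.)
Flipping edges along this path would increase |M| from 2 to 3.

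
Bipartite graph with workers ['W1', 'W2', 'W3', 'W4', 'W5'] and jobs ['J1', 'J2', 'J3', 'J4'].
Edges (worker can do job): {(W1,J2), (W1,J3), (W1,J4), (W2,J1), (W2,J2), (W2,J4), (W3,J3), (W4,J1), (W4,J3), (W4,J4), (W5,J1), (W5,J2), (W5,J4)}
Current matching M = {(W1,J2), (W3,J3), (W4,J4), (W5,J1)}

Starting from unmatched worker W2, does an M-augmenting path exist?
No augmenting path from W2

Alternating search from W2 reaches jobs: {J1, J2, J3, J4}.
Every reachable job is already matched in M, and following those matched edges back to workers exposes no further unvisited jobs.
No M-augmenting path from W2 exists.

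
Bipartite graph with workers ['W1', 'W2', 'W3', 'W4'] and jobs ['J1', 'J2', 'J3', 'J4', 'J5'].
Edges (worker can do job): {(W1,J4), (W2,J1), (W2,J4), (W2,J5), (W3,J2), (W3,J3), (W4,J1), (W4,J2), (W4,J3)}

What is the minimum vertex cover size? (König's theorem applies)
Minimum vertex cover size = 4

By König's theorem: in bipartite graphs,
min vertex cover = max matching = 4

Maximum matching has size 4, so minimum vertex cover also has size 4.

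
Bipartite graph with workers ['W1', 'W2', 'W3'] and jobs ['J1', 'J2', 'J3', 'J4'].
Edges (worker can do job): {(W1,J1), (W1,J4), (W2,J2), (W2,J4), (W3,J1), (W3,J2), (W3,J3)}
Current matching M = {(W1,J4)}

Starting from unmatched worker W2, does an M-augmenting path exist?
Yes: W2 → J4 → W1 → J1

An M-augmenting path alternates non-matching / matching edges, starting and ending at unmatched vertices.
Path: W2 → J4 → W1 → J1
(J1 is unmatched in M, so the path is augmenting.)
Flipping edges along this path would increase |M| from 1 to 2.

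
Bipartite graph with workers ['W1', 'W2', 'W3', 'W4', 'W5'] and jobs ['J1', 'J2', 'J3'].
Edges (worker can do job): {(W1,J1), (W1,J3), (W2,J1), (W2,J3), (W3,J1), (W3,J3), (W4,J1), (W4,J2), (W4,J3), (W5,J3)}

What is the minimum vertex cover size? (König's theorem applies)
Minimum vertex cover size = 3

By König's theorem: in bipartite graphs,
min vertex cover = max matching = 3

Maximum matching has size 3, so minimum vertex cover also has size 3.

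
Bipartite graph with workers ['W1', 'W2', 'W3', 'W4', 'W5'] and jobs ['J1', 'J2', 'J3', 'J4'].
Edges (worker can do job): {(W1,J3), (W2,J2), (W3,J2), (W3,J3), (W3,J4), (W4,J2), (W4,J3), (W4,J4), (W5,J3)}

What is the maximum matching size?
Maximum matching size = 3

Maximum matching: {(W2,J2), (W3,J3), (W4,J4)}
Size: 3

This assigns 3 workers to 3 distinct jobs.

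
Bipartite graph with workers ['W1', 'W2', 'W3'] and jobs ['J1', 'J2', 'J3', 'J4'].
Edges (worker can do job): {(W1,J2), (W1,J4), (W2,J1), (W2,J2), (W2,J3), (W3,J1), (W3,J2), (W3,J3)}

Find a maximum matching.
Matching: {(W1,J2), (W2,J1), (W3,J3)}

Maximum matching (size 3):
  W1 → J2
  W2 → J1
  W3 → J3

Each worker is assigned to at most one job, and each job to at most one worker.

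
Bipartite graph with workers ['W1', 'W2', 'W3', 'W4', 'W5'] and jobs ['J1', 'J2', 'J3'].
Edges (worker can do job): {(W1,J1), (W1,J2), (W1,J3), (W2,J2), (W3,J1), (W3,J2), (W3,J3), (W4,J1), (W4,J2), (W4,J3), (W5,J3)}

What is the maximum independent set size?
Maximum independent set = 5

By König's theorem:
- Min vertex cover = Max matching = 3
- Max independent set = Total vertices - Min vertex cover
- Max independent set = 8 - 3 = 5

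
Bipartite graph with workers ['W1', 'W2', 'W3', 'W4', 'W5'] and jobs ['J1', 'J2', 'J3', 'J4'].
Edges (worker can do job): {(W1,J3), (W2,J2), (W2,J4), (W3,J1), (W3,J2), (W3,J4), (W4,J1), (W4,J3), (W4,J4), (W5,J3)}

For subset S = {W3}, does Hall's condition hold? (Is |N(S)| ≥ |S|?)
Yes: |N(S)| = 3, |S| = 1

Subset S = {W3}
Neighbors N(S) = {J1, J2, J4}

|N(S)| = 3, |S| = 1
Hall's condition: |N(S)| ≥ |S| is satisfied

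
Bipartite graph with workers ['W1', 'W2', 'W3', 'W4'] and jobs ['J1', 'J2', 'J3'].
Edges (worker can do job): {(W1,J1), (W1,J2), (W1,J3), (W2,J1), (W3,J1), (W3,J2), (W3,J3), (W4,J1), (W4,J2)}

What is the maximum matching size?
Maximum matching size = 3

Maximum matching: {(W1,J2), (W3,J3), (W4,J1)}
Size: 3

This assigns 3 workers to 3 distinct jobs.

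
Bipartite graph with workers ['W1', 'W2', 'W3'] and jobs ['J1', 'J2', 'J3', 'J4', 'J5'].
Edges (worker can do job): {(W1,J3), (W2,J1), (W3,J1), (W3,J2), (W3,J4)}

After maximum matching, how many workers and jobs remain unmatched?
Unmatched: 0 workers, 2 jobs

Maximum matching size: 3
Workers: 3 total, 3 matched, 0 unmatched
Jobs: 5 total, 3 matched, 2 unmatched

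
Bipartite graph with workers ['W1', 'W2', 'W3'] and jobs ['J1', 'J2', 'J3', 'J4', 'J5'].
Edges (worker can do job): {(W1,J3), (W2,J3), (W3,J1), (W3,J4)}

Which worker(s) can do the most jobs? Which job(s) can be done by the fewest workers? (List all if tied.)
Most versatile: W3 (2 jobs); Least covered: J2, J5 (0 workers)

Worker degrees (jobs they can do): W1:1, W2:1, W3:2
Job degrees (workers who can do it): J1:1, J2:0, J3:2, J4:1, J5:0

Maximum worker degree is 2, achieved by: W3
Minimum job degree is 0, achieved by: J2, J5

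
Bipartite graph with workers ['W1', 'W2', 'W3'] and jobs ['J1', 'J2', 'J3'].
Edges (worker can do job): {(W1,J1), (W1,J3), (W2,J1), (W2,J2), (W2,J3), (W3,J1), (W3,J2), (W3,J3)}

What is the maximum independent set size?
Maximum independent set = 3

By König's theorem:
- Min vertex cover = Max matching = 3
- Max independent set = Total vertices - Min vertex cover
- Max independent set = 6 - 3 = 3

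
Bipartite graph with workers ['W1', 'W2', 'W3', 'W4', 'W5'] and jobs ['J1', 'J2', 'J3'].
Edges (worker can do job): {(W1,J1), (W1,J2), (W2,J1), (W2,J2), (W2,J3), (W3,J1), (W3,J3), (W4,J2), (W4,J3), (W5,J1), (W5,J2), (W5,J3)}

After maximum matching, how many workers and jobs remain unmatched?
Unmatched: 2 workers, 0 jobs

Maximum matching size: 3
Workers: 5 total, 3 matched, 2 unmatched
Jobs: 3 total, 3 matched, 0 unmatched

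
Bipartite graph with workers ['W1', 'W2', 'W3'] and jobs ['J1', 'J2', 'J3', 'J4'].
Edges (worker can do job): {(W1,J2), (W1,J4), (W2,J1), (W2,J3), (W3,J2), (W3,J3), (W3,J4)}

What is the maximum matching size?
Maximum matching size = 3

Maximum matching: {(W1,J2), (W2,J1), (W3,J4)}
Size: 3

This assigns 3 workers to 3 distinct jobs.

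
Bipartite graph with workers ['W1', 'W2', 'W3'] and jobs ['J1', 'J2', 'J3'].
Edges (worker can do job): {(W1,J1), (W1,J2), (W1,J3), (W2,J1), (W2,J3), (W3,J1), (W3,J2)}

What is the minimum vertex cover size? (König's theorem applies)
Minimum vertex cover size = 3

By König's theorem: in bipartite graphs,
min vertex cover = max matching = 3

Maximum matching has size 3, so minimum vertex cover also has size 3.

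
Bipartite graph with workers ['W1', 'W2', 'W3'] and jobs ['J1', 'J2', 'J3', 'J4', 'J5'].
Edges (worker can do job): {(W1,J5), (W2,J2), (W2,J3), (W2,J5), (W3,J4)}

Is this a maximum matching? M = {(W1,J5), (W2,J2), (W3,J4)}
Yes, size 3 is maximum

Proposed matching has size 3.
Maximum matching size for this graph: 3.

This is a maximum matching.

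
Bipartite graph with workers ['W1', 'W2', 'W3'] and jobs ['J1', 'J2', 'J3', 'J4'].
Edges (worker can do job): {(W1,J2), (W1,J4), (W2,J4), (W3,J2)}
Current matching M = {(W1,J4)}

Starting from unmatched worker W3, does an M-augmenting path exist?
Yes: W3 → J2

An M-augmenting path alternates non-matching / matching edges, starting and ending at unmatched vertices.
Path: W3 → J2
(J2 is unmatched in M, so the path is augmenting.)
Flipping edges along this path would increase |M| from 1 to 2.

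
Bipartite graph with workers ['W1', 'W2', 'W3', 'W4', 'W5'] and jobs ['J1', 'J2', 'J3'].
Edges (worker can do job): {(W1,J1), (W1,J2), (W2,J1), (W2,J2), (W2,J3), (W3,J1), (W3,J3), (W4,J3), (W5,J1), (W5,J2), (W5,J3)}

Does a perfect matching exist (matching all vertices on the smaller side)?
Yes, perfect matching exists (size 3)

Perfect matching: {(W1,J2), (W3,J3), (W5,J1)}
All 3 vertices on the smaller side are matched.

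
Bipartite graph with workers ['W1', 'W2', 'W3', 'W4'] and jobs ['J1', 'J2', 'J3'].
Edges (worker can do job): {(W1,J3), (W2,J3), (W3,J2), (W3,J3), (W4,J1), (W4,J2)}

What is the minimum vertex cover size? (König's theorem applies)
Minimum vertex cover size = 3

By König's theorem: in bipartite graphs,
min vertex cover = max matching = 3

Maximum matching has size 3, so minimum vertex cover also has size 3.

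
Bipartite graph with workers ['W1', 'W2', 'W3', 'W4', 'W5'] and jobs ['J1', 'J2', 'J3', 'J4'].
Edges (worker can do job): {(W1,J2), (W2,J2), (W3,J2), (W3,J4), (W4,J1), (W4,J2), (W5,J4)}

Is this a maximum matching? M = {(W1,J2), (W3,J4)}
No, size 2 is not maximum

Proposed matching has size 2.
Maximum matching size for this graph: 3.

This is NOT maximum - can be improved to size 3.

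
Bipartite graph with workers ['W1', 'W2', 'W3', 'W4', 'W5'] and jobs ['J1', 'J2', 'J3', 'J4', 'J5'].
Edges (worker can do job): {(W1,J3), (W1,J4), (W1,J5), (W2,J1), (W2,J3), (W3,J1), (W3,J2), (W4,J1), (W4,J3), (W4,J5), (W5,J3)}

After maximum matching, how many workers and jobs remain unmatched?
Unmatched: 0 workers, 0 jobs

Maximum matching size: 5
Workers: 5 total, 5 matched, 0 unmatched
Jobs: 5 total, 5 matched, 0 unmatched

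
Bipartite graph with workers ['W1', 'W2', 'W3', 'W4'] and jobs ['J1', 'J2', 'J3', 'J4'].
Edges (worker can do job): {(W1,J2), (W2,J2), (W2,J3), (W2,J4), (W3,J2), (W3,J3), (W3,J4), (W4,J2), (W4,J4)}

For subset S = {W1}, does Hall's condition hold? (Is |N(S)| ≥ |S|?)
Yes: |N(S)| = 1, |S| = 1

Subset S = {W1}
Neighbors N(S) = {J2}

|N(S)| = 1, |S| = 1
Hall's condition: |N(S)| ≥ |S| is satisfied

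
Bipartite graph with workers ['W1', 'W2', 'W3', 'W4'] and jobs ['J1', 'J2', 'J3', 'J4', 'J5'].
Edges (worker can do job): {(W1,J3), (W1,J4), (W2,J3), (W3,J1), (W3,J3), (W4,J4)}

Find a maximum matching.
Matching: {(W1,J3), (W3,J1), (W4,J4)}

Maximum matching (size 3):
  W1 → J3
  W3 → J1
  W4 → J4

Each worker is assigned to at most one job, and each job to at most one worker.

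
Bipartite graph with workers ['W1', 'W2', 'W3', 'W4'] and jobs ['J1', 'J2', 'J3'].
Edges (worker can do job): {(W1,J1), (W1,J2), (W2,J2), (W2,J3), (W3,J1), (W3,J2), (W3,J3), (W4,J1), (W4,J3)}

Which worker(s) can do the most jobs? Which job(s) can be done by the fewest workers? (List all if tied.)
Most versatile: W3 (3 jobs); Least covered: J1, J2, J3 (3 workers)

Worker degrees (jobs they can do): W1:2, W2:2, W3:3, W4:2
Job degrees (workers who can do it): J1:3, J2:3, J3:3

Maximum worker degree is 3, achieved by: W3
Minimum job degree is 3, achieved by: J1, J2, J3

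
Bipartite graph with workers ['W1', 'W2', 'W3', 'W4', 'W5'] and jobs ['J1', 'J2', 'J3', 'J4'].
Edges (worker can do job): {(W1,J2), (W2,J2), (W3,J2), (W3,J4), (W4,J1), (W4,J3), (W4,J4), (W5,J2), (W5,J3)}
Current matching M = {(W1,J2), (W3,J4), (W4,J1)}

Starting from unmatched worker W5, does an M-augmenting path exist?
Yes: W5 → J3

An M-augmenting path alternates non-matching / matching edges, starting and ending at unmatched vertices.
Path: W5 → J3
(J3 is unmatched in M, so the path is augmenting.)
Flipping edges along this path would increase |M| from 3 to 4.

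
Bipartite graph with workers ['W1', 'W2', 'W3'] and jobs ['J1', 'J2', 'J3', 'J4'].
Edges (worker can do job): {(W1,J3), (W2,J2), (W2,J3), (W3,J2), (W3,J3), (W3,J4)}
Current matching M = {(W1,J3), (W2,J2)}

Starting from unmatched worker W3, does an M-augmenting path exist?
Yes: W3 → J4

An M-augmenting path alternates non-matching / matching edges, starting and ending at unmatched vertices.
Path: W3 → J4
(J4 is unmatched in M, so the path is augmenting.)
Flipping edges along this path would increase |M| from 2 to 3.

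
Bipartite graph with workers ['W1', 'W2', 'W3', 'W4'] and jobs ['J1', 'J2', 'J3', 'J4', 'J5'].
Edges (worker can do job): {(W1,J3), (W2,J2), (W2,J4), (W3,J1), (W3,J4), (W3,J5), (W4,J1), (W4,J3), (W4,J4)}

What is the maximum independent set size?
Maximum independent set = 5

By König's theorem:
- Min vertex cover = Max matching = 4
- Max independent set = Total vertices - Min vertex cover
- Max independent set = 9 - 4 = 5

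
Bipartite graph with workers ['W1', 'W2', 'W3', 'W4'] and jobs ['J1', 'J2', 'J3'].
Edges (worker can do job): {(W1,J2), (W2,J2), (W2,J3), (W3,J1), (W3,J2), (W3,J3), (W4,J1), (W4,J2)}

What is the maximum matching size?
Maximum matching size = 3

Maximum matching: {(W1,J2), (W3,J3), (W4,J1)}
Size: 3

This assigns 3 workers to 3 distinct jobs.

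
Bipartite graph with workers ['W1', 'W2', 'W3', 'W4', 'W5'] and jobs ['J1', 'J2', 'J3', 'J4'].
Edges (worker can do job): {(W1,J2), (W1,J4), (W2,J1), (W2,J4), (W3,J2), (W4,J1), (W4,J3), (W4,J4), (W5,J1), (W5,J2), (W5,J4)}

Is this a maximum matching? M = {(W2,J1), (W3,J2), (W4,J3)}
No, size 3 is not maximum

Proposed matching has size 3.
Maximum matching size for this graph: 4.

This is NOT maximum - can be improved to size 4.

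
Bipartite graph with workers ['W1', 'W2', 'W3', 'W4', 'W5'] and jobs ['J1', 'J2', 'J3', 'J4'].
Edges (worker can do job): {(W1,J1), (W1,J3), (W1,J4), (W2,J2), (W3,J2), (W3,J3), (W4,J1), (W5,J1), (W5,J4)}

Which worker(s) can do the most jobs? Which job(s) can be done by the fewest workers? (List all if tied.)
Most versatile: W1 (3 jobs); Least covered: J2, J3, J4 (2 workers)

Worker degrees (jobs they can do): W1:3, W2:1, W3:2, W4:1, W5:2
Job degrees (workers who can do it): J1:3, J2:2, J3:2, J4:2

Maximum worker degree is 3, achieved by: W1
Minimum job degree is 2, achieved by: J2, J3, J4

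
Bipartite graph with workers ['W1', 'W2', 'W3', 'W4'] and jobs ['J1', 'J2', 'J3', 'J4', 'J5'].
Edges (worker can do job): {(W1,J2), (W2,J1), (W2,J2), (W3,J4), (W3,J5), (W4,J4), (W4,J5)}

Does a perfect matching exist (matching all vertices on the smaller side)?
Yes, perfect matching exists (size 4)

Perfect matching: {(W1,J2), (W2,J1), (W3,J4), (W4,J5)}
All 4 vertices on the smaller side are matched.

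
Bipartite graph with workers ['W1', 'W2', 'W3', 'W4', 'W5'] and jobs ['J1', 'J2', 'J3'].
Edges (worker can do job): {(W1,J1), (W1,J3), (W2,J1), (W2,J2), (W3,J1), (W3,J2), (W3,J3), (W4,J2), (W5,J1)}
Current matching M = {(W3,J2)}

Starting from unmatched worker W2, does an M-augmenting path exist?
Yes: W2 → J2 → W3 → J3

An M-augmenting path alternates non-matching / matching edges, starting and ending at unmatched vertices.
Path: W2 → J2 → W3 → J3
(J3 is unmatched in M, so the path is augmenting.)
Flipping edges along this path would increase |M| from 1 to 2.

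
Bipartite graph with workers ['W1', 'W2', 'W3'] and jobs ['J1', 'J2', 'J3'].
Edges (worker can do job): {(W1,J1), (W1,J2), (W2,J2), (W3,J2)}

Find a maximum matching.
Matching: {(W1,J1), (W3,J2)}

Maximum matching (size 2):
  W1 → J1
  W3 → J2

Each worker is assigned to at most one job, and each job to at most one worker.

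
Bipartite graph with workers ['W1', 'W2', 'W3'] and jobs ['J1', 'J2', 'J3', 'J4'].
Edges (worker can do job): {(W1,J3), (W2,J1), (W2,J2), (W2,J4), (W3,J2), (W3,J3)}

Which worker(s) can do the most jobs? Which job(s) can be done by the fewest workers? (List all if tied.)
Most versatile: W2 (3 jobs); Least covered: J1, J4 (1 workers)

Worker degrees (jobs they can do): W1:1, W2:3, W3:2
Job degrees (workers who can do it): J1:1, J2:2, J3:2, J4:1

Maximum worker degree is 3, achieved by: W2
Minimum job degree is 1, achieved by: J1, J4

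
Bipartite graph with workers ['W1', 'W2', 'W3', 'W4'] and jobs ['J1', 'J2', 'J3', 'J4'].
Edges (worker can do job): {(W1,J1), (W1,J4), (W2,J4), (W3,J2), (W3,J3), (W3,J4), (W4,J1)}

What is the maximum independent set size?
Maximum independent set = 5

By König's theorem:
- Min vertex cover = Max matching = 3
- Max independent set = Total vertices - Min vertex cover
- Max independent set = 8 - 3 = 5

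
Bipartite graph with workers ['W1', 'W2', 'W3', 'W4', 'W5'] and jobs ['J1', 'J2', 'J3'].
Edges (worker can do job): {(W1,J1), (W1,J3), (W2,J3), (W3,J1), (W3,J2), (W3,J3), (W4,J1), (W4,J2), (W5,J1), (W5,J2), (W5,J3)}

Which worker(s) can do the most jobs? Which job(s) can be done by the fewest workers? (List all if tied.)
Most versatile: W3, W5 (3 jobs); Least covered: J2 (3 workers)

Worker degrees (jobs they can do): W1:2, W2:1, W3:3, W4:2, W5:3
Job degrees (workers who can do it): J1:4, J2:3, J3:4

Maximum worker degree is 3, achieved by: W3, W5
Minimum job degree is 3, achieved by: J2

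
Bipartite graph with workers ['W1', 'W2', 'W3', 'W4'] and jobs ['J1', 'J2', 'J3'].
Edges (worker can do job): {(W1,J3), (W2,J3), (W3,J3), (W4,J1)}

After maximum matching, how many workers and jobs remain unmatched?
Unmatched: 2 workers, 1 jobs

Maximum matching size: 2
Workers: 4 total, 2 matched, 2 unmatched
Jobs: 3 total, 2 matched, 1 unmatched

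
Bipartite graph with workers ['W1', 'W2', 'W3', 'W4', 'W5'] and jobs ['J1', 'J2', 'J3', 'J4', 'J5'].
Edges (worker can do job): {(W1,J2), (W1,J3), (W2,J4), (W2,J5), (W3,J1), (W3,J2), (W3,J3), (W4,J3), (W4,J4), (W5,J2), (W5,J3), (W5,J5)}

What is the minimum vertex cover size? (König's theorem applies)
Minimum vertex cover size = 5

By König's theorem: in bipartite graphs,
min vertex cover = max matching = 5

Maximum matching has size 5, so minimum vertex cover also has size 5.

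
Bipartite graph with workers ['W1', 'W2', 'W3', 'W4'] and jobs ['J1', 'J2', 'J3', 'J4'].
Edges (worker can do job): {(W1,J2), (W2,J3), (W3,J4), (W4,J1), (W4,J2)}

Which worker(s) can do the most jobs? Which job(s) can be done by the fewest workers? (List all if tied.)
Most versatile: W4 (2 jobs); Least covered: J1, J3, J4 (1 workers)

Worker degrees (jobs they can do): W1:1, W2:1, W3:1, W4:2
Job degrees (workers who can do it): J1:1, J2:2, J3:1, J4:1

Maximum worker degree is 2, achieved by: W4
Minimum job degree is 1, achieved by: J1, J3, J4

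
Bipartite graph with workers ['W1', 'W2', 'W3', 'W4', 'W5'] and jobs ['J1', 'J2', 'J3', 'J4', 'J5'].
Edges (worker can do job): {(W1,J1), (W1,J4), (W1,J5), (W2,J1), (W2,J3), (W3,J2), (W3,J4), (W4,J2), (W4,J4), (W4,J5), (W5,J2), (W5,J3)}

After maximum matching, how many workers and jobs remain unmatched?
Unmatched: 0 workers, 0 jobs

Maximum matching size: 5
Workers: 5 total, 5 matched, 0 unmatched
Jobs: 5 total, 5 matched, 0 unmatched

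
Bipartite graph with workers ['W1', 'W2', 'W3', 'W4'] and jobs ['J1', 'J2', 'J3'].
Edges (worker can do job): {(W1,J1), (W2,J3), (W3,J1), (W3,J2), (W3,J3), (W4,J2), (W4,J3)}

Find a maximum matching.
Matching: {(W1,J1), (W3,J2), (W4,J3)}

Maximum matching (size 3):
  W1 → J1
  W3 → J2
  W4 → J3

Each worker is assigned to at most one job, and each job to at most one worker.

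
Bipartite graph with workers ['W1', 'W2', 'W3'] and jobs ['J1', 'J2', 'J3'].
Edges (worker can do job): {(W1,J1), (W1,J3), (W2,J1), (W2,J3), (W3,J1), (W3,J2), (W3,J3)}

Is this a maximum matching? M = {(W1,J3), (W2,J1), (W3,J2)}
Yes, size 3 is maximum

Proposed matching has size 3.
Maximum matching size for this graph: 3.

This is a maximum matching.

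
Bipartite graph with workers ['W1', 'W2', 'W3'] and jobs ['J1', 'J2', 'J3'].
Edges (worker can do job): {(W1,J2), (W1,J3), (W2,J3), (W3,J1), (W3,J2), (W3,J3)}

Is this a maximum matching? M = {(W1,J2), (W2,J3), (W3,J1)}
Yes, size 3 is maximum

Proposed matching has size 3.
Maximum matching size for this graph: 3.

This is a maximum matching.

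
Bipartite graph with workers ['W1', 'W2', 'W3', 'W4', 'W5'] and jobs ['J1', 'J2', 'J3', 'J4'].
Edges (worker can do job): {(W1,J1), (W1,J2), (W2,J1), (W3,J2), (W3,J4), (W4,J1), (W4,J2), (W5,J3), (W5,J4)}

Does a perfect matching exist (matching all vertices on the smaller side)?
Yes, perfect matching exists (size 4)

Perfect matching: {(W1,J1), (W3,J4), (W4,J2), (W5,J3)}
All 4 vertices on the smaller side are matched.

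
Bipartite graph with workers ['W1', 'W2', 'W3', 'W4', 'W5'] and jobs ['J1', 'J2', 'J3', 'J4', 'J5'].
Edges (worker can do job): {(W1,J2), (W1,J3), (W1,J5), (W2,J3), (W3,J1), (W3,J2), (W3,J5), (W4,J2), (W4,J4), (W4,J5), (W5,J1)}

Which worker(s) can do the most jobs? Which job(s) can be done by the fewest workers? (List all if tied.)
Most versatile: W1, W3, W4 (3 jobs); Least covered: J4 (1 workers)

Worker degrees (jobs they can do): W1:3, W2:1, W3:3, W4:3, W5:1
Job degrees (workers who can do it): J1:2, J2:3, J3:2, J4:1, J5:3

Maximum worker degree is 3, achieved by: W1, W3, W4
Minimum job degree is 1, achieved by: J4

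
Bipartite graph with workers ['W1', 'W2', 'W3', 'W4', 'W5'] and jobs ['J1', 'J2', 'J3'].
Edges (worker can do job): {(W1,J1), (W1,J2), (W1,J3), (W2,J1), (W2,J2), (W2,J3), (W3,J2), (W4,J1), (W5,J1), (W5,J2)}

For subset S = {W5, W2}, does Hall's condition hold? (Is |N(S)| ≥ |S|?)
Yes: |N(S)| = 3, |S| = 2

Subset S = {W5, W2}
Neighbors N(S) = {J1, J2, J3}

|N(S)| = 3, |S| = 2
Hall's condition: |N(S)| ≥ |S| is satisfied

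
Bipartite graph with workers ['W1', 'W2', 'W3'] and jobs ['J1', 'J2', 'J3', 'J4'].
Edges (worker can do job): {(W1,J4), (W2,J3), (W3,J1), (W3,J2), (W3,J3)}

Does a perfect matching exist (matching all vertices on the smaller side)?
Yes, perfect matching exists (size 3)

Perfect matching: {(W1,J4), (W2,J3), (W3,J1)}
All 3 vertices on the smaller side are matched.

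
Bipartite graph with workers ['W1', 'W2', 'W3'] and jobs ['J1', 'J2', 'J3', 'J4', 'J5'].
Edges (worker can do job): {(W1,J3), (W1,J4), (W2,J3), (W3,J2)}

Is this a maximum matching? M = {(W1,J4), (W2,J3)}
No, size 2 is not maximum

Proposed matching has size 2.
Maximum matching size for this graph: 3.

This is NOT maximum - can be improved to size 3.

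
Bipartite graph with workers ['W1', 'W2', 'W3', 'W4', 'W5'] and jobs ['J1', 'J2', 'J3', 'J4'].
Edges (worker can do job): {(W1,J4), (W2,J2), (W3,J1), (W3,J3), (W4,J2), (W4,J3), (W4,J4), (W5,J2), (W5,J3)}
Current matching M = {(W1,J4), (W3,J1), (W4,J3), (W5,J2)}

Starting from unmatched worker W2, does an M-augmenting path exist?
No augmenting path from W2

Alternating search from W2 reaches jobs: {J2, J3, J4}.
Every reachable job is already matched in M, and following those matched edges back to workers exposes no further unvisited jobs.
No M-augmenting path from W2 exists.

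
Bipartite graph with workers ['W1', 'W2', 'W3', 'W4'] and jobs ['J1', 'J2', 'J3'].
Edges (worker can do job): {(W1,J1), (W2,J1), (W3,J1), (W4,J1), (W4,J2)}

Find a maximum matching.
Matching: {(W3,J1), (W4,J2)}

Maximum matching (size 2):
  W3 → J1
  W4 → J2

Each worker is assigned to at most one job, and each job to at most one worker.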